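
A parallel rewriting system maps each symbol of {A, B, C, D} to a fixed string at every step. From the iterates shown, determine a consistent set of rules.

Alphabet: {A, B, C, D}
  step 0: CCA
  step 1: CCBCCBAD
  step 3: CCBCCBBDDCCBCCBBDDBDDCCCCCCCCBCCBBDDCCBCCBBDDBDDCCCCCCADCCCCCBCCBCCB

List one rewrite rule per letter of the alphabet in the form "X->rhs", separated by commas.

  step 0 ⇒ step 1: CCA ⇒ CCB·CCB·AD
    A ↦ AD
    C ↦ CCB
    B ↦ BDD  (constrained at step 1)
    D ↦ CCC  (constrained at step 1)

A->AD, B->BDD, C->CCB, D->CCC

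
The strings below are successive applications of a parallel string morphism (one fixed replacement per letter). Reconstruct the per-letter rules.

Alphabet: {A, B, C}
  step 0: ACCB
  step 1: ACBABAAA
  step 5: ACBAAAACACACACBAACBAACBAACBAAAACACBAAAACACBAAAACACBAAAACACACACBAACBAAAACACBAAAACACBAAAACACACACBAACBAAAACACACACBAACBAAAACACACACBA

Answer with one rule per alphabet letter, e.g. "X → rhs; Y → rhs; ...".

  step 0 ⇒ step 1: ACCB ⇒ AC·BA·BA·AA
    A ↦ AC
    B ↦ AA
    C ↦ BA

A->AC, B->AA, C->BA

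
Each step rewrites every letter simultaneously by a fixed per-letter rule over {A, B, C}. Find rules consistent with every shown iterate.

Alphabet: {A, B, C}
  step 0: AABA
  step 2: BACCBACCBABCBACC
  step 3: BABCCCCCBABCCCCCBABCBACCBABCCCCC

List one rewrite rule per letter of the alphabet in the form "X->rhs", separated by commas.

  step 2 ⇒ step 3: BACCBACCBABCBACC ⇒ BA·BC·CC·CC·BA·BC·CC·CC·BA·BC·BA·CC·BA·BC·CC·CC
    A ↦ BC
    B ↦ BA
    C ↦ CC

A->BC, B->BA, C->CC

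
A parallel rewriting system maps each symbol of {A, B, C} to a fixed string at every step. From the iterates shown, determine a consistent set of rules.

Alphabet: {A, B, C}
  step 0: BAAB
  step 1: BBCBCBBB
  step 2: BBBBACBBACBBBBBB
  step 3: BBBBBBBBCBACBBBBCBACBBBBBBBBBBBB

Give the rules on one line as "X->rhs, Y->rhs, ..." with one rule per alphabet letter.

  step 2 ⇒ step 3: BBBBACBBACBBBBBB ⇒ BB·BB·BB·BB·CB·AC·BB·BB·CB·AC·BB·BB·BB·BB·BB·BB
    A ↦ CB
    B ↦ BB
    C ↦ AC

A->CB, B->BB, C->AC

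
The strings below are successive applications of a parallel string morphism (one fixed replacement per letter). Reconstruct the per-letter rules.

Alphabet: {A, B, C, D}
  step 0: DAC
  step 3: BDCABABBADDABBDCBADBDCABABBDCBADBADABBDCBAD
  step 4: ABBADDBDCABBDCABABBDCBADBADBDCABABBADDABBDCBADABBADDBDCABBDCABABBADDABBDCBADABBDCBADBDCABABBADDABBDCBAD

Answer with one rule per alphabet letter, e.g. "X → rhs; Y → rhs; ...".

  step 3 ⇒ step 4: BDCABABBADDABBDCBADBDCABABBDCBADBADABBDCBAD ⇒ AB·BAD·D·BDC·AB·BDC·AB·AB·BDC·BAD·BAD·BDC·AB·AB·BAD·D·AB·BDC·BAD·AB·BAD·D·BDC·AB·BDC·AB·AB·BAD·D·AB·BDC·BAD·AB·BDC·BAD·BDC·AB·AB·BAD·D·AB·BDC·BAD
    A ↦ BDC
    B ↦ AB
    C ↦ D
    D ↦ BAD

A->BDC, B->AB, C->D, D->BAD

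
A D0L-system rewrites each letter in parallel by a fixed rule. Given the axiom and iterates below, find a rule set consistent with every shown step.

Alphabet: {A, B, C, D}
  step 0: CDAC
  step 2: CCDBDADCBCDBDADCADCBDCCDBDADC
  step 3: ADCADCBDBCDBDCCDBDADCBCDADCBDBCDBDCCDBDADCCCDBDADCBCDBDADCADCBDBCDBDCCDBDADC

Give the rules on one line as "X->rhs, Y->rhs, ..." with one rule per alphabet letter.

A->CCD, B->BCD, C->ADC, D->BD

  step 2 ⇒ step 3: CCDBDADCBCDBDADCADCBDCCDBDADC ⇒ ADC·ADC·BD·BCD·BD·CCD·BD·ADC·BCD·ADC·BD·BCD·BD·CCD·BD·ADC·CCD·BD·ADC·BCD·BD·ADC·ADC·BD·BCD·BD·CCD·BD·ADC
    A ↦ CCD
    B ↦ BCD
    C ↦ ADC
    D ↦ BD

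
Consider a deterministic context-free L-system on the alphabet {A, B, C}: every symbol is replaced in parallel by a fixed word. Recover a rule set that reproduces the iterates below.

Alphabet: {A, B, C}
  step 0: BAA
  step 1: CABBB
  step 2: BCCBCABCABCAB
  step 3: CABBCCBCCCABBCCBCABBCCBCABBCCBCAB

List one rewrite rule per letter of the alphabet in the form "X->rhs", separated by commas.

A->B, B->CAB, C->BCC

  step 2 ⇒ step 3: BCCBCABCABCAB ⇒ CAB·BCC·BCC·CAB·BCC·B·CAB·BCC·B·CAB·BCC·B·CAB
    A ↦ B
    B ↦ CAB
    C ↦ BCC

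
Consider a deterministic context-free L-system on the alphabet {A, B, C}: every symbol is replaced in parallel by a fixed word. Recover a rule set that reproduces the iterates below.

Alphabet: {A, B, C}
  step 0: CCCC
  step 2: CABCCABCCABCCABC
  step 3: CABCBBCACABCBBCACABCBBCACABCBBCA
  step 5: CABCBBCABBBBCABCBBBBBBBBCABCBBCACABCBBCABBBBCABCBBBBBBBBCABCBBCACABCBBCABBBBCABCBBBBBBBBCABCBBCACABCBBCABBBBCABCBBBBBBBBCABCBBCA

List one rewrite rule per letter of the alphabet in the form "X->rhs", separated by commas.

  step 2 ⇒ step 3: CABCCABCCABCCABC ⇒ CA·BC·BB·CA·CA·BC·BB·CA·CA·BC·BB·CA·CA·BC·BB·CA
    A ↦ BC
    B ↦ BB
    C ↦ CA

A->BC, B->BB, C->CA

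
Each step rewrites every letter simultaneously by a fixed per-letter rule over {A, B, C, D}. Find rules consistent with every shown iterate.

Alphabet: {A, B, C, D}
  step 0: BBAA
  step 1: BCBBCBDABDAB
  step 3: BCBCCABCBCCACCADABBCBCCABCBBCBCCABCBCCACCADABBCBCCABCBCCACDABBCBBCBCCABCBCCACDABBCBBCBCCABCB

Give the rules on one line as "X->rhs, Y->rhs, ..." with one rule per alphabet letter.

  step 0 ⇒ step 1: BBAA ⇒ BCB·BCB·DAB·DAB
    A ↦ DAB
    B ↦ BCB
    C ↦ CCA  (constrained at step 1)
    D ↦ C  (constrained at step 1)

A->DAB, B->BCB, C->CCA, D->C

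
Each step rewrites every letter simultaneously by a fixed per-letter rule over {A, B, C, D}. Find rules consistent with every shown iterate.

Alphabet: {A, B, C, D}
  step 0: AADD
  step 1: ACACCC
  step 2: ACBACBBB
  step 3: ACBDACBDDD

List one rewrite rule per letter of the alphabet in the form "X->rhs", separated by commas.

A->AC, B->D, C->B, D->C

  step 2 ⇒ step 3: ACBACBBB ⇒ AC·B·D·AC·B·D·D·D
    A ↦ AC
    B ↦ D
    C ↦ B
  step 0 ⇒ step 1: AADD ⇒ AC·AC·C·C
    D ↦ C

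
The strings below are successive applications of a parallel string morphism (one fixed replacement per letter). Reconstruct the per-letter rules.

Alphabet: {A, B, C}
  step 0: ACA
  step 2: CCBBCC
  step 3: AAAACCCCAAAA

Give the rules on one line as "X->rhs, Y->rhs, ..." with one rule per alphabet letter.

A->B, B->CC, C->AA

  step 2 ⇒ step 3: CCBBCC ⇒ AA·AA·CC·CC·AA·AA
    B ↦ CC
    C ↦ AA
    A ↦ B  (constrained at step 0)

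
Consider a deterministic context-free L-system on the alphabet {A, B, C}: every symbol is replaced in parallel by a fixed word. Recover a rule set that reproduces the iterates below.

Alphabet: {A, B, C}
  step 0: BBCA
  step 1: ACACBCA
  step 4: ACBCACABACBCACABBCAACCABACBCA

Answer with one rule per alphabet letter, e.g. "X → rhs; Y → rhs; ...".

  step 0 ⇒ step 1: BBCA ⇒ AC·AC·B·CA
    A ↦ CA
    B ↦ AC
    C ↦ B

A->CA, B->AC, C->B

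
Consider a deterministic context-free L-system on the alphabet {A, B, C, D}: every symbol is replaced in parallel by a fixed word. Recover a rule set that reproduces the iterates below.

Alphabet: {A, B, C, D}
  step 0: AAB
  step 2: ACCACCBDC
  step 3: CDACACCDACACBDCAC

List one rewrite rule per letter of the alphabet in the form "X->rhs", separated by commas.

  step 2 ⇒ step 3: ACCACCBDC ⇒ CD·AC·AC·CD·AC·AC·BD·C·AC
    A ↦ CD
    B ↦ BD
    C ↦ AC
    D ↦ C

A->CD, B->BD, C->AC, D->C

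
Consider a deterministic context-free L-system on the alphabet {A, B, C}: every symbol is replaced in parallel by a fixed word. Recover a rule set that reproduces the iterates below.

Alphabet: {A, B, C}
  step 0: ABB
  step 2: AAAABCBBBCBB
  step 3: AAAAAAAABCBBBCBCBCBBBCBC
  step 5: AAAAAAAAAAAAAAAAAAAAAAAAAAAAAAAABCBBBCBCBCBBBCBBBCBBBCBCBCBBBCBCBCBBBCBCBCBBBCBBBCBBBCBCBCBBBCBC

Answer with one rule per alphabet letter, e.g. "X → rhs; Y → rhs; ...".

A->AA, B->BC, C->BB

  step 2 ⇒ step 3: AAAABCBBBCBB ⇒ AA·AA·AA·AA·BC·BB·BC·BC·BC·BB·BC·BC
    A ↦ AA
    B ↦ BC
    C ↦ BB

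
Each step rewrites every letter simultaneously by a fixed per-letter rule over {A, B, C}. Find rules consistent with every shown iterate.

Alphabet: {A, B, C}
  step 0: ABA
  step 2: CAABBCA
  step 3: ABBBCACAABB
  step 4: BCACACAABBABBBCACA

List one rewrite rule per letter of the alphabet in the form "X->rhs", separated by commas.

  step 3 ⇒ step 4: ABBBCACAABB ⇒ B·CA·CA·CA·AB·B·AB·B·B·CA·CA
    A ↦ B
    B ↦ CA
    C ↦ AB

A->B, B->CA, C->AB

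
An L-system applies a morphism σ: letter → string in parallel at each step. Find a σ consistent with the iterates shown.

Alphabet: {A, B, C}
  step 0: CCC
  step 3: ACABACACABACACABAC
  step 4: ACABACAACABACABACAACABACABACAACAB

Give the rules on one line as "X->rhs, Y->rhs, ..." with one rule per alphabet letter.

A->AC, B->A, C->AB

  step 3 ⇒ step 4: ACABACACABACACABAC ⇒ AC·AB·AC·A·AC·AB·AC·AB·AC·A·AC·AB·AC·AB·AC·A·AC·AB
    A ↦ AC
    B ↦ A
    C ↦ AB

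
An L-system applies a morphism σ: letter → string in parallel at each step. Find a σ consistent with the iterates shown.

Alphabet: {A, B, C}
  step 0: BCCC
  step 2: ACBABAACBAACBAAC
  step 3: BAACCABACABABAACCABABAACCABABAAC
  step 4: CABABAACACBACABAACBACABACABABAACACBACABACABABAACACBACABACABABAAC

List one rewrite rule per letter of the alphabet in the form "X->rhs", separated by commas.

  step 3 ⇒ step 4: BAACCABACABABAACCABABAACCABABAAC ⇒ CA·BA·BA·AC·AC·BA·CA·BA·AC·BA·CA·BA·CA·BA·BA·AC·AC·BA·CA·BA·CA·BA·BA·AC·AC·BA·CA·BA·CA·BA·BA·AC
    A ↦ BA
    B ↦ CA
    C ↦ AC

A->BA, B->CA, C->AC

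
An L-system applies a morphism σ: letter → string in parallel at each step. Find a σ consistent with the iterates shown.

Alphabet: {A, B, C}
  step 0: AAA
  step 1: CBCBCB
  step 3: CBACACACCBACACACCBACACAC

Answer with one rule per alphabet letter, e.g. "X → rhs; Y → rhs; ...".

  step 0 ⇒ step 1: AAA ⇒ CB·CB·CB
    A ↦ CB
    B ↦ CC  (constrained at step 1)
    C ↦ AC  (constrained at step 1)

A->CB, B->CC, C->AC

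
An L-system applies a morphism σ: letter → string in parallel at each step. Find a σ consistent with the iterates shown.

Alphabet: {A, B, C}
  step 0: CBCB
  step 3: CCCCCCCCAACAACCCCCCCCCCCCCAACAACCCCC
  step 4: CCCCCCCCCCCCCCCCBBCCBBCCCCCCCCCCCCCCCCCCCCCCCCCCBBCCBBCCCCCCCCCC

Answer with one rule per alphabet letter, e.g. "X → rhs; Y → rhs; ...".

  step 3 ⇒ step 4: CCCCCCCCAACAACCCCCCCCCCCCCAACAACCCCC ⇒ CC·CC·CC·CC·CC·CC·CC·CC·B·B·CC·B·B·CC·CC·CC·CC·CC·CC·CC·CC·CC·CC·CC·CC·CC·B·B·CC·B·B·CC·CC·CC·CC·CC
    A ↦ B
    C ↦ CC
    B ↦ AAC  (constrained at step 0)

A->B, B->AAC, C->CC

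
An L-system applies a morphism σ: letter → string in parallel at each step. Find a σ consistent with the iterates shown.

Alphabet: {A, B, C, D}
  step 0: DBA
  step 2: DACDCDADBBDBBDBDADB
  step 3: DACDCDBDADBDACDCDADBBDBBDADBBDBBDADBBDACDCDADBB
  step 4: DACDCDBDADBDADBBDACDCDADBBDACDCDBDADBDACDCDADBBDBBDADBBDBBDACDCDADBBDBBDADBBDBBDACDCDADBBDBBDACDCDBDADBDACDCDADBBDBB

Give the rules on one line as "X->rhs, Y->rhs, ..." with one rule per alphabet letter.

A->CDC, B->DBB, C->DB, D->DA

  step 3 ⇒ step 4: DACDCDBDADBDACDCDADBBDBBDADBBDBBDADBBDACDCDADBB ⇒ DA·CDC·DB·DA·DB·DA·DBB·DA·CDC·DA·DBB·DA·CDC·DB·DA·DB·DA·CDC·DA·DBB·DBB·DA·DBB·DBB·DA·CDC·DA·DBB·DBB·DA·DBB·DBB·DA·CDC·DA·DBB·DBB·DA·CDC·DB·DA·DB·DA·CDC·DA·DBB·DBB
    A ↦ CDC
    B ↦ DBB
    C ↦ DB
    D ↦ DA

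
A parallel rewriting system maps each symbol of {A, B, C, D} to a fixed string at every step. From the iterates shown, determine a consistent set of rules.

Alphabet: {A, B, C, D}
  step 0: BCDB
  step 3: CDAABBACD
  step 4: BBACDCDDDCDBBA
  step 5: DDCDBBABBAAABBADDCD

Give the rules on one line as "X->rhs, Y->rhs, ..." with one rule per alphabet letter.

  step 4 ⇒ step 5: BBACDCDDDCDBBA ⇒ D·D·CD·BB·A·BB·A·A·A·BB·A·D·D·CD
    A ↦ CD
    B ↦ D
    C ↦ BB
    D ↦ A

A->CD, B->D, C->BB, D->A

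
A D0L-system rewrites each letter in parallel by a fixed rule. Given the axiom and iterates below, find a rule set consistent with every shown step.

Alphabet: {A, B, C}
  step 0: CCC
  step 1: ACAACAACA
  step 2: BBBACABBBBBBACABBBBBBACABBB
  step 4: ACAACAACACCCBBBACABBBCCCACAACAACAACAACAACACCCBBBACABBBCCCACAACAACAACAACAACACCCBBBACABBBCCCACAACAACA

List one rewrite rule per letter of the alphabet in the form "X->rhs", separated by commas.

A->BBB, B->C, C->ACA

  step 1 ⇒ step 2: ACAACAACA ⇒ BBB·ACA·BBB·BBB·ACA·BBB·BBB·ACA·BBB
    A ↦ BBB
    C ↦ ACA
    B ↦ C  (constrained at step 2)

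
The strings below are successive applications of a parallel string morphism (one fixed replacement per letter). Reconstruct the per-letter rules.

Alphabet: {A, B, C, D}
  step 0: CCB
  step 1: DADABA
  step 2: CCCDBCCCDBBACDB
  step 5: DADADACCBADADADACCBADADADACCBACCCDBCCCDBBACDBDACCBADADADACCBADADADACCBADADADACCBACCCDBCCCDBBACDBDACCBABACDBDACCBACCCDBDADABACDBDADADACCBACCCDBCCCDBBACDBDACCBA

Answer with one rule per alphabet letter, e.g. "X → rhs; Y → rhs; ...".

  step 1 ⇒ step 2: DADABA ⇒ CC·CDB·CC·CDB·BA·CDB
    A ↦ CDB
    B ↦ BA
    D ↦ CC
  step 0 ⇒ step 1: CCB ⇒ DA·DA·BA
    C ↦ DA

A->CDB, B->BA, C->DA, D->CC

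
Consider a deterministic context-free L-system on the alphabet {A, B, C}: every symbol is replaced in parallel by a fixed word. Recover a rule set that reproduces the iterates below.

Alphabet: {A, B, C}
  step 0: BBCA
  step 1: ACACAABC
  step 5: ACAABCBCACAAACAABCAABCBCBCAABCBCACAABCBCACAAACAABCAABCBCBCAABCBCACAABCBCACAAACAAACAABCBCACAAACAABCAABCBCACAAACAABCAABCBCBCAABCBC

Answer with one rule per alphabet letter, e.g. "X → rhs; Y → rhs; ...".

  step 0 ⇒ step 1: BBCA ⇒ AC·AC·AA·BC
    A ↦ BC
    B ↦ AC
    C ↦ AA

A->BC, B->AC, C->AA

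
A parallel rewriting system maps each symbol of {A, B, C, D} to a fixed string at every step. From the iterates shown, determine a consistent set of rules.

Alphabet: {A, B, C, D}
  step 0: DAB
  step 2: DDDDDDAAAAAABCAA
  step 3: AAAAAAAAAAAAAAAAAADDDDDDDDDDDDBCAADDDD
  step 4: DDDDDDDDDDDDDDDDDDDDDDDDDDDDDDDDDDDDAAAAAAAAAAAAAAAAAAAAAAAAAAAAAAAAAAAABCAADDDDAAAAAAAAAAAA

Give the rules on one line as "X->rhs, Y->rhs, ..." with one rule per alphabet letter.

  step 3 ⇒ step 4: AAAAAAAAAAAAAAAAAADDDDDDDDDDDDBCAADDDD ⇒ DD·DD·DD·DD·DD·DD·DD·DD·DD·DD·DD·DD·DD·DD·DD·DD·DD·DD·AAA·AAA·AAA·AAA·AAA·AAA·AAA·AAA·AAA·AAA·AAA·AAA·BC·AA·DD·DD·AAA·AAA·AAA·AAA
    A ↦ DD
    B ↦ BC
    C ↦ AA
    D ↦ AAA

A->DD, B->BC, C->AA, D->AAA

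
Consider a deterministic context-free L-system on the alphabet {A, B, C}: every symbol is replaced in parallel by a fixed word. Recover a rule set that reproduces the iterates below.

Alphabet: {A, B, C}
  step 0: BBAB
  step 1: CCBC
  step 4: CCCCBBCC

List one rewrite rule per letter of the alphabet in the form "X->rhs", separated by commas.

A->B, B->C, C->AA

  step 0 ⇒ step 1: BBAB ⇒ C·C·B·C
    A ↦ B
    B ↦ C
    C ↦ AA  (constrained at step 1)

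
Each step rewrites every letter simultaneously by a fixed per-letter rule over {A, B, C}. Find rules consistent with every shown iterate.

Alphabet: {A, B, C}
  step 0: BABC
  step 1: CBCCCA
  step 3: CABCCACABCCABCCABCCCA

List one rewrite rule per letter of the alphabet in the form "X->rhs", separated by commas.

  step 0 ⇒ step 1: BABC ⇒ C·BC·C·CA
    A ↦ BC
    B ↦ C
    C ↦ CA

A->BC, B->C, C->CA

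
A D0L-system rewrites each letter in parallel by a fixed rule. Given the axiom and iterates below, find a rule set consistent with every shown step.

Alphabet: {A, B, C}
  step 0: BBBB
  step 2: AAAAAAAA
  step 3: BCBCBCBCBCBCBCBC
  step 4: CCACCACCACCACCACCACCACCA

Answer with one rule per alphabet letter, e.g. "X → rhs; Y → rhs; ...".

  step 3 ⇒ step 4: BCBCBCBCBCBCBCBC ⇒ CC·A·CC·A·CC·A·CC·A·CC·A·CC·A·CC·A·CC·A
    B ↦ CC
    C ↦ A
  step 2 ⇒ step 3: AAAAAAAA ⇒ BC·BC·BC·BC·BC·BC·BC·BC
    A ↦ BC

A->BC, B->CC, C->A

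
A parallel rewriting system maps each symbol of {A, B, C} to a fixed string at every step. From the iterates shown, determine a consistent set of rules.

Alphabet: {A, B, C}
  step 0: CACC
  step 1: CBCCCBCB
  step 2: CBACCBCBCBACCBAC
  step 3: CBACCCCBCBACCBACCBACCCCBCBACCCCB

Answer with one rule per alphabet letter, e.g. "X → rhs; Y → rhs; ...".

A->CC, B->AC, C->CB

  step 2 ⇒ step 3: CBACCBCBCBACCBAC ⇒ CB·AC·CC·CB·CB·AC·CB·AC·CB·AC·CC·CB·CB·AC·CC·CB
    A ↦ CC
    B ↦ AC
    C ↦ CB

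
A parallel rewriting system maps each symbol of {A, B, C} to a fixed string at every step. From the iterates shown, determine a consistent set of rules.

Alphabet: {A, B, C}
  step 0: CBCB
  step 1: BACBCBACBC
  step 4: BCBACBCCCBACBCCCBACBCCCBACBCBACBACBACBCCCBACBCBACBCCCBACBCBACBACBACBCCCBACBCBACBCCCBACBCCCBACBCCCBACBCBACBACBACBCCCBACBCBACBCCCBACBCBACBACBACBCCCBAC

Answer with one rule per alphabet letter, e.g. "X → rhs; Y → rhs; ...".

  step 0 ⇒ step 1: CBCB ⇒ BAC·BC·BAC·BC
    B ↦ BC
    C ↦ BAC
    A ↦ CC  (constrained at step 1)

A->CC, B->BC, C->BAC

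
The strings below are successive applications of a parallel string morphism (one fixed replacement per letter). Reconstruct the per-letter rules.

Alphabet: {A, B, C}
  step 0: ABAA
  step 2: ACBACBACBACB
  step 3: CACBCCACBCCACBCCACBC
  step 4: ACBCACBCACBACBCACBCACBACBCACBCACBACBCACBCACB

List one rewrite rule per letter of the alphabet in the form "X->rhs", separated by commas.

A->C, B->C, C->ACB

  step 3 ⇒ step 4: CACBCCACBCCACBCCACBC ⇒ ACB·C·ACB·C·ACB·ACB·C·ACB·C·ACB·ACB·C·ACB·C·ACB·ACB·C·ACB·C·ACB
    A ↦ C
    B ↦ C
    C ↦ ACB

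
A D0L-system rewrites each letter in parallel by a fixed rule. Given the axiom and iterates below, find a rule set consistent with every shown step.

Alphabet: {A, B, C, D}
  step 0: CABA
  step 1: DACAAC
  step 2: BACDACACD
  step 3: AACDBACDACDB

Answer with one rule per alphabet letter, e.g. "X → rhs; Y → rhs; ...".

A->AC, B->A, C->D, D->B

  step 2 ⇒ step 3: BACDACACD ⇒ A·AC·D·B·AC·D·AC·D·B
    A ↦ AC
    B ↦ A
    C ↦ D
    D ↦ B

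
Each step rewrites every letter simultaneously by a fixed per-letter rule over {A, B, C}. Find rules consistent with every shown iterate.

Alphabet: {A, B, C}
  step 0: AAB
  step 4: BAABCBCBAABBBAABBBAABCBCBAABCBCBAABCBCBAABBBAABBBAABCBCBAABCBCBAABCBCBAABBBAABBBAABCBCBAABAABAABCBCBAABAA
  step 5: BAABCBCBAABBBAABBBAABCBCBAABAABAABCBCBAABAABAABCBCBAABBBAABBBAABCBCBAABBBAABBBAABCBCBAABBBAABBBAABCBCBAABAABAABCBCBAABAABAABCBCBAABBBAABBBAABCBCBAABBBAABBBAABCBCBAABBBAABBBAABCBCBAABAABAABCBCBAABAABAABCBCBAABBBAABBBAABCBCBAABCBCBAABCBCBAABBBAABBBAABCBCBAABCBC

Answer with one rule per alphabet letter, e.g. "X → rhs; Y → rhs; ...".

A->BC, B->BAA, C->BB

  step 4 ⇒ step 5: BAABCBCBAABBBAABBBAABCBCBAABCBCBAABCBCBAABBBAABBBAABCBCBAABCBCBAABCBCBAABBBAABBBAABCBCBAABAABAABCBCBAABAA ⇒ BAA·BC·BC·BAA·BB·BAA·BB·BAA·BC·BC·BAA·BAA·BAA·BC·BC·BAA·BAA·BAA·BC·BC·BAA·BB·BAA·BB·BAA·BC·BC·BAA·BB·BAA·BB·BAA·BC·BC·BAA·BB·BAA·BB·BAA·BC·BC·BAA·BAA·BAA·BC·BC·BAA·BAA·BAA·BC·BC·BAA·BB·BAA·BB·BAA·BC·BC·BAA·BB·BAA·BB·BAA·BC·BC·BAA·BB·BAA·BB·BAA·BC·BC·BAA·BAA·BAA·BC·BC·BAA·BAA·BAA·BC·BC·BAA·BB·BAA·BB·BAA·BC·BC·BAA·BC·BC·BAA·BC·BC·BAA·BB·BAA·BB·BAA·BC·BC·BAA·BC·BC
    A ↦ BC
    B ↦ BAA
    C ↦ BB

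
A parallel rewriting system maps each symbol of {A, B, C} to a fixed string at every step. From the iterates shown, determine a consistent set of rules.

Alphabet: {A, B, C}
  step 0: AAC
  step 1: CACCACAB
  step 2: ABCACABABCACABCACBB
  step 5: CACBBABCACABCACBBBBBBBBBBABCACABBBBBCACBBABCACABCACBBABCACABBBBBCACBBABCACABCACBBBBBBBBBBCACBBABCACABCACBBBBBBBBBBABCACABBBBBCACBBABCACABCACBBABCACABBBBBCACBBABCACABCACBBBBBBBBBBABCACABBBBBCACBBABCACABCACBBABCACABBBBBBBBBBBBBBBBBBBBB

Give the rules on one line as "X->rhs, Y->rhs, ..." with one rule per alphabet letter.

A->CAC, B->BB, C->AB

  step 1 ⇒ step 2: CACCACAB ⇒ AB·CAC·AB·AB·CAC·AB·CAC·BB
    A ↦ CAC
    B ↦ BB
    C ↦ AB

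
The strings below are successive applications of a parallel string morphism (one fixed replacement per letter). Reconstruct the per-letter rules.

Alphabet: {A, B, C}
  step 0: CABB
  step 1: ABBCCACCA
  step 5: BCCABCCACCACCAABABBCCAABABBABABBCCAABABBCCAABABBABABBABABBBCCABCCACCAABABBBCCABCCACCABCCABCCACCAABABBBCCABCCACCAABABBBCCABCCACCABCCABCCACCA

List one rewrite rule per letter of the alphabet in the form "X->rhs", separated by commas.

  step 0 ⇒ step 1: CABB ⇒ AB·B·CCA·CCA
    A ↦ B
    B ↦ CCA
    C ↦ AB

A->B, B->CCA, C->AB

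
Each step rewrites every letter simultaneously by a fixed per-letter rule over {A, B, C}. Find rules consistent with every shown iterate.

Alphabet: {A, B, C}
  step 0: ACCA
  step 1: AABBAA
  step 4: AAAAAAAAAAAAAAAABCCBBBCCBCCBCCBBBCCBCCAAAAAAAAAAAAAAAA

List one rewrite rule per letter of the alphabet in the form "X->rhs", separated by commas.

A->AA, B->BCC, C->B

  step 0 ⇒ step 1: ACCA ⇒ AA·B·B·AA
    A ↦ AA
    C ↦ B
    B ↦ BCC  (constrained at step 1)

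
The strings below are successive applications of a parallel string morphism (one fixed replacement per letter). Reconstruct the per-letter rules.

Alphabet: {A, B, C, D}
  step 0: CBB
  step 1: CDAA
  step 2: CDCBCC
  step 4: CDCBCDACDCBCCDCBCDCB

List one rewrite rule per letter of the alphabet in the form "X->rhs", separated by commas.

  step 1 ⇒ step 2: CDAA ⇒ CD·CB·C·C
    A ↦ C
    C ↦ CD
    D ↦ CB
  step 0 ⇒ step 1: CBB ⇒ CD·A·A
    B ↦ A

A->C, B->A, C->CD, D->CB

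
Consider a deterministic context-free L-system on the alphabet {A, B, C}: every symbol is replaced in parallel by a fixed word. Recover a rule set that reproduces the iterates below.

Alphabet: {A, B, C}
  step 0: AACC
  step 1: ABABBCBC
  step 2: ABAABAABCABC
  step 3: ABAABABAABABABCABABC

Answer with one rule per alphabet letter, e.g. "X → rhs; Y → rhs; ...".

  step 2 ⇒ step 3: ABAABAABCABC ⇒ AB·A·AB·AB·A·AB·AB·A·BC·AB·A·BC
    A ↦ AB
    B ↦ A
    C ↦ BC

A->AB, B->A, C->BC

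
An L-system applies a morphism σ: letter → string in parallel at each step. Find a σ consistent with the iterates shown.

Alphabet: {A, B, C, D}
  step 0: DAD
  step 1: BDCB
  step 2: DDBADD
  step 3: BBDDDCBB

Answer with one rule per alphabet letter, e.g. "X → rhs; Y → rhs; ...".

A->DC, B->DD, C->A, D->B

  step 2 ⇒ step 3: DDBADD ⇒ B·B·DD·DC·B·B
    A ↦ DC
    B ↦ DD
    D ↦ B
  step 1 ⇒ step 2: BDCB ⇒ DD·B·A·DD
    C ↦ A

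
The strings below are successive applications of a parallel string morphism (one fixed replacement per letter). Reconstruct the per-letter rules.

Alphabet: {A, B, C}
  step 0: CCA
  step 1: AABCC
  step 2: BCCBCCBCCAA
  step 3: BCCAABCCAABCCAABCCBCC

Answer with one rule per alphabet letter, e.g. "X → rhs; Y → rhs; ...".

  step 2 ⇒ step 3: BCCBCCBCCAA ⇒ BCC·A·A·BCC·A·A·BCC·A·A·BCC·BCC
    A ↦ BCC
    B ↦ BCC
    C ↦ A

A->BCC, B->BCC, C->A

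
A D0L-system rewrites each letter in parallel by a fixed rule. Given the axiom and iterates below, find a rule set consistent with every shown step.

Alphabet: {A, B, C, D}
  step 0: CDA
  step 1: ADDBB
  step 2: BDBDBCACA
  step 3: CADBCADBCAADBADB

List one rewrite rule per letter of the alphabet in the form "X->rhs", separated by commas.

  step 2 ⇒ step 3: BDBDBCACA ⇒ CA·DB·CA·DB·CA·AD·B·AD·B
    A ↦ B
    B ↦ CA
    C ↦ AD
    D ↦ DB

A->B, B->CA, C->AD, D->DB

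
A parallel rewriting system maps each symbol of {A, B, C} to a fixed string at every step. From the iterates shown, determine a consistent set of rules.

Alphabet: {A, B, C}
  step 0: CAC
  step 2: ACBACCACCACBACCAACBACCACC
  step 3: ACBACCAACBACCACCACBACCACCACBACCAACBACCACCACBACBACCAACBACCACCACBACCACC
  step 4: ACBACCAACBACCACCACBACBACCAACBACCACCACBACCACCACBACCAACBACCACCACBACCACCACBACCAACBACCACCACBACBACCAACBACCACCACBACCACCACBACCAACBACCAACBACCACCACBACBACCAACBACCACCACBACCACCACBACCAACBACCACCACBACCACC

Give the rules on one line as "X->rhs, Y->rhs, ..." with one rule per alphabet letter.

A->ACB, B->A, C->ACC

  step 3 ⇒ step 4: ACBACCAACBACCACCACBACCACCACBACCAACBACCACCACBACBACCAACBACCACCACBACCACC ⇒ ACB·ACC·A·ACB·ACC·ACC·ACB·ACB·ACC·A·ACB·ACC·ACC·ACB·ACC·ACC·ACB·ACC·A·ACB·ACC·ACC·ACB·ACC·ACC·ACB·ACC·A·ACB·ACC·ACC·ACB·ACB·ACC·A·ACB·ACC·ACC·ACB·ACC·ACC·ACB·ACC·A·ACB·ACC·A·ACB·ACC·ACC·ACB·ACB·ACC·A·ACB·ACC·ACC·ACB·ACC·ACC·ACB·ACC·A·ACB·ACC·ACC·ACB·ACC·ACC
    A ↦ ACB
    B ↦ A
    C ↦ ACC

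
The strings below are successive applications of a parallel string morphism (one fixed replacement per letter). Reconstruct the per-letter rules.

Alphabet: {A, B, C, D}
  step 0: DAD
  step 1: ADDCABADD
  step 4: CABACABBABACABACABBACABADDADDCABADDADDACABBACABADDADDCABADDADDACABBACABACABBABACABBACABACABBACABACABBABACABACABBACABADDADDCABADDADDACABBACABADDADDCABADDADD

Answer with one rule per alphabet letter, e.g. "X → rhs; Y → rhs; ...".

  step 0 ⇒ step 1: DAD ⇒ ADD·CAB·ADD
    A ↦ CAB
    D ↦ ADD
    B ↦ BA  (constrained at step 1)
    C ↦ A  (constrained at step 1)

A->CAB, B->BA, C->A, D->ADD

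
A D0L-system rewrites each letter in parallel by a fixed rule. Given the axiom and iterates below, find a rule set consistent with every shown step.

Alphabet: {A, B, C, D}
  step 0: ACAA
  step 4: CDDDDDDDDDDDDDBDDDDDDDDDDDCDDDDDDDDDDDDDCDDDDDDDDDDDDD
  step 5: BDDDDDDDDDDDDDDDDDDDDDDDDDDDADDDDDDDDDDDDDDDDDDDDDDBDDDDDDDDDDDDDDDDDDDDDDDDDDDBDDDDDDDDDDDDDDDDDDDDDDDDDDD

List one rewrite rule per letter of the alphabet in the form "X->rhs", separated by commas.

A->CD, B->A, C->BD, D->DD

  step 4 ⇒ step 5: CDDDDDDDDDDDDDBDDDDDDDDDDDCDDDDDDDDDDDDDCDDDDDDDDDDDDD ⇒ BD·DD·DD·DD·DD·DD·DD·DD·DD·DD·DD·DD·DD·DD·A·DD·DD·DD·DD·DD·DD·DD·DD·DD·DD·DD·BD·DD·DD·DD·DD·DD·DD·DD·DD·DD·DD·DD·DD·DD·BD·DD·DD·DD·DD·DD·DD·DD·DD·DD·DD·DD·DD·DD
    B ↦ A
    C ↦ BD
    D ↦ DD
    A ↦ CD  (constrained at step 0)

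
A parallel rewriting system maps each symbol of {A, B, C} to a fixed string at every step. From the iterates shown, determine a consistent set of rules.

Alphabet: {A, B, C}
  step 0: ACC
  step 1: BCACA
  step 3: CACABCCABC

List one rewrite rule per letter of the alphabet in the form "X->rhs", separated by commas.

A->B, B->C, C->CA

  step 0 ⇒ step 1: ACC ⇒ B·CA·CA
    A ↦ B
    C ↦ CA
    B ↦ C  (constrained at step 1)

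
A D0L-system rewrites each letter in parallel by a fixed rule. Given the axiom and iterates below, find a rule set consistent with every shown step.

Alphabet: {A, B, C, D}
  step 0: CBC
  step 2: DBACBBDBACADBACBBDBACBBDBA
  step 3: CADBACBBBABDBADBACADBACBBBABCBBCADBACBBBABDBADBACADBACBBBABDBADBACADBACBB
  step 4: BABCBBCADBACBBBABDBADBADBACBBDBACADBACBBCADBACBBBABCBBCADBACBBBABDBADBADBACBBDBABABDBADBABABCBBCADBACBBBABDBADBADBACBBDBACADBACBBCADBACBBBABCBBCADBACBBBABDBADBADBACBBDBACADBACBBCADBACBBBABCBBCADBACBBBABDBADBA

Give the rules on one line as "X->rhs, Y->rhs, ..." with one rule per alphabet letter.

A->CBB, B->DBA, C->BAB, D->CA

  step 3 ⇒ step 4: CADBACBBBABDBADBACADBACBBBABCBBCADBACBBBABDBADBACADBACBBBABDBADBACADBACBB ⇒ BAB·CBB·CA·DBA·CBB·BAB·DBA·DBA·DBA·CBB·DBA·CA·DBA·CBB·CA·DBA·CBB·BAB·CBB·CA·DBA·CBB·BAB·DBA·DBA·DBA·CBB·DBA·BAB·DBA·DBA·BAB·CBB·CA·DBA·CBB·BAB·DBA·DBA·DBA·CBB·DBA·CA·DBA·CBB·CA·DBA·CBB·BAB·CBB·CA·DBA·CBB·BAB·DBA·DBA·DBA·CBB·DBA·CA·DBA·CBB·CA·DBA·CBB·BAB·CBB·CA·DBA·CBB·BAB·DBA·DBA
    A ↦ CBB
    B ↦ DBA
    C ↦ BAB
    D ↦ CA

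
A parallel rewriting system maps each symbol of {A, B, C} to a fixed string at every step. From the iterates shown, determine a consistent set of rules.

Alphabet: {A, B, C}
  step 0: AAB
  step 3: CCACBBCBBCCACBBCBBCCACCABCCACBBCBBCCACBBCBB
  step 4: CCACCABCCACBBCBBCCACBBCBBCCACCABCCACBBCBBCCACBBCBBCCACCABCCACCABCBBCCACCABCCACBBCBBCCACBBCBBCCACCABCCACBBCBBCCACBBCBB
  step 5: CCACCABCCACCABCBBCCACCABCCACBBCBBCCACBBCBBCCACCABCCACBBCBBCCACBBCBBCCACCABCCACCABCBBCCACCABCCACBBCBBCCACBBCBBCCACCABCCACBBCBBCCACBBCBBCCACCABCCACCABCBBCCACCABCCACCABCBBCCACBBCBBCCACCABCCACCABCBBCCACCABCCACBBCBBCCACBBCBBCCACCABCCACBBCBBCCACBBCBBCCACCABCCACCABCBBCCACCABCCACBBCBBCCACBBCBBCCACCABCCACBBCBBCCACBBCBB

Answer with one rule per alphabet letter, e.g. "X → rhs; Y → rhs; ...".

  step 4 ⇒ step 5: CCACCABCCACBBCBBCCACBBCBBCCACCABCCACBBCBBCCACBBCBBCCACCABCCACCABCBBCCACCABCCACBBCBBCCACBBCBBCCACCABCCACBBCBBCCACBBCBB ⇒ CCA·CCA·B·CCA·CCA·B·CBB·CCA·CCA·B·CCA·CBB·CBB·CCA·CBB·CBB·CCA·CCA·B·CCA·CBB·CBB·CCA·CBB·CBB·CCA·CCA·B·CCA·CCA·B·CBB·CCA·CCA·B·CCA·CBB·CBB·CCA·CBB·CBB·CCA·CCA·B·CCA·CBB·CBB·CCA·CBB·CBB·CCA·CCA·B·CCA·CCA·B·CBB·CCA·CCA·B·CCA·CCA·B·CBB·CCA·CBB·CBB·CCA·CCA·B·CCA·CCA·B·CBB·CCA·CCA·B·CCA·CBB·CBB·CCA·CBB·CBB·CCA·CCA·B·CCA·CBB·CBB·CCA·CBB·CBB·CCA·CCA·B·CCA·CCA·B·CBB·CCA·CCA·B·CCA·CBB·CBB·CCA·CBB·CBB·CCA·CCA·B·CCA·CBB·CBB·CCA·CBB·CBB
    A ↦ B
    B ↦ CBB
    C ↦ CCA

A->B, B->CBB, C->CCA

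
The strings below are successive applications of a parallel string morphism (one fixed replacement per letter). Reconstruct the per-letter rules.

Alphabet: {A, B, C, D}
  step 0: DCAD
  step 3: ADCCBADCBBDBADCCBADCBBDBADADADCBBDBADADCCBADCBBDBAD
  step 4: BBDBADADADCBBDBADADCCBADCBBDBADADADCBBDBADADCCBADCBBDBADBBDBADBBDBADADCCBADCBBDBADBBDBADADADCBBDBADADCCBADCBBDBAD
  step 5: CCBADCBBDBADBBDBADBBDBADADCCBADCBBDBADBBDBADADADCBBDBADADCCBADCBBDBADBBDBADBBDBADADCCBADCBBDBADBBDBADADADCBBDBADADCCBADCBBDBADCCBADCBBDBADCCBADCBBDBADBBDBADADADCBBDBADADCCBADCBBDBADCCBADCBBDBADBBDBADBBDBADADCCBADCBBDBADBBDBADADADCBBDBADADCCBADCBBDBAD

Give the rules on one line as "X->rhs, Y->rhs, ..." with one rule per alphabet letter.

A->BBD, B->C, C->AD, D->BAD

  step 4 ⇒ step 5: BBDBADADADCBBDBADADCCBADCBBDBADADADCBBDBADADCCBADCBBDBADBBDBADBBDBADADCCBADCBBDBADBBDBADADADCBBDBADADCCBADCBBDBAD ⇒ C·C·BAD·C·BBD·BAD·BBD·BAD·BBD·BAD·AD·C·C·BAD·C·BBD·BAD·BBD·BAD·AD·AD·C·BBD·BAD·AD·C·C·BAD·C·BBD·BAD·BBD·BAD·BBD·BAD·AD·C·C·BAD·C·BBD·BAD·BBD·BAD·AD·AD·C·BBD·BAD·AD·C·C·BAD·C·BBD·BAD·C·C·BAD·C·BBD·BAD·C·C·BAD·C·BBD·BAD·BBD·BAD·AD·AD·C·BBD·BAD·AD·C·C·BAD·C·BBD·BAD·C·C·BAD·C·BBD·BAD·BBD·BAD·BBD·BAD·AD·C·C·BAD·C·BBD·BAD·BBD·BAD·AD·AD·C·BBD·BAD·AD·C·C·BAD·C·BBD·BAD
    A ↦ BBD
    B ↦ C
    C ↦ AD
    D ↦ BAD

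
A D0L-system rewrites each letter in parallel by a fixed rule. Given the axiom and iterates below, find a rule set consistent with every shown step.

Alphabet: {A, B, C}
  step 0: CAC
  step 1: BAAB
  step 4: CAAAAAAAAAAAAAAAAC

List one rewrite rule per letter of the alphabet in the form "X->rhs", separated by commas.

A->AA, B->C, C->B

  step 0 ⇒ step 1: CAC ⇒ B·AA·B
    A ↦ AA
    C ↦ B
    B ↦ C  (constrained at step 1)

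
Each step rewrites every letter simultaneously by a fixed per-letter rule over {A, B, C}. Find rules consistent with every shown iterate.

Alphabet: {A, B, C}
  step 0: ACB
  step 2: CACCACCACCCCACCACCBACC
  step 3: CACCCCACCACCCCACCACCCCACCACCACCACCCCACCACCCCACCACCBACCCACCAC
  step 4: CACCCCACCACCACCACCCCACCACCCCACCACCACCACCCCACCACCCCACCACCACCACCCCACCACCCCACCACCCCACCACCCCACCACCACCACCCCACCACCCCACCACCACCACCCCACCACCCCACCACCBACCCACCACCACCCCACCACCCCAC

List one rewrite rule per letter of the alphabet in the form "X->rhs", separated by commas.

A->CC, B->CBA, C->CAC

  step 3 ⇒ step 4: CACCCCACCACCCCACCACCCCACCACCACCACCCCACCACCCCACCACCBACCCACCAC ⇒ CAC·CC·CAC·CAC·CAC·CAC·CC·CAC·CAC·CC·CAC·CAC·CAC·CAC·CC·CAC·CAC·CC·CAC·CAC·CAC·CAC·CC·CAC·CAC·CC·CAC·CAC·CC·CAC·CAC·CC·CAC·CAC·CAC·CAC·CC·CAC·CAC·CC·CAC·CAC·CAC·CAC·CC·CAC·CAC·CC·CAC·CAC·CBA·CC·CAC·CAC·CAC·CC·CAC·CAC·CC·CAC
    A ↦ CC
    B ↦ CBA
    C ↦ CAC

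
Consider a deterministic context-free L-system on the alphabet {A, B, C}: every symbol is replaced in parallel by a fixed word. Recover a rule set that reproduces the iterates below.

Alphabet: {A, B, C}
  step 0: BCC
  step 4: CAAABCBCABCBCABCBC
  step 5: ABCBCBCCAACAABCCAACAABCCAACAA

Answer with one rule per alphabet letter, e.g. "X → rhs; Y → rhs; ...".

A->BC, B->CA, C->A

  step 4 ⇒ step 5: CAAABCBCABCBCABCBC ⇒ A·BC·BC·BC·CA·A·CA·A·BC·CA·A·CA·A·BC·CA·A·CA·A
    A ↦ BC
    B ↦ CA
    C ↦ A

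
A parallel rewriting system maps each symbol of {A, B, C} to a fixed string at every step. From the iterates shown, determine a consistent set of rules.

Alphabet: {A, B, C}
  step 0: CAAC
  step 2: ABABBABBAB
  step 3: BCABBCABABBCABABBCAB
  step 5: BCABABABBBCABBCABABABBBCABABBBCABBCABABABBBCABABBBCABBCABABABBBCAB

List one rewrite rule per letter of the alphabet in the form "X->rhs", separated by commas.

A->BC, B->AB, C->B

  step 2 ⇒ step 3: ABABBABBAB ⇒ BC·AB·BC·AB·AB·BC·AB·AB·BC·AB
    A ↦ BC
    B ↦ AB
    C ↦ B  (constrained at step 0)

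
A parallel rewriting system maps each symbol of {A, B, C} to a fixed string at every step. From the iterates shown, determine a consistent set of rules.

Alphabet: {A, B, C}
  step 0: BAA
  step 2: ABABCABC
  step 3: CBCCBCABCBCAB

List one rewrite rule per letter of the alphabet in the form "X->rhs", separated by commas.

  step 2 ⇒ step 3: ABABCABC ⇒ CB·C·CB·C·AB·CB·C·AB
    A ↦ CB
    B ↦ C
    C ↦ AB

A->CB, B->C, C->AB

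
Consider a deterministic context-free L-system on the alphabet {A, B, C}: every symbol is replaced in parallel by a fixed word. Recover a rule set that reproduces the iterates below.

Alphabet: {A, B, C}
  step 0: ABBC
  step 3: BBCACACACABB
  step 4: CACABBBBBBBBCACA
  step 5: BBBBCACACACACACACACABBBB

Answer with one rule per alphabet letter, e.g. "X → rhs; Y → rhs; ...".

  step 4 ⇒ step 5: CACABBBBBBBBCACA ⇒ B·B·B·B·CA·CA·CA·CA·CA·CA·CA·CA·B·B·B·B
    A ↦ B
    B ↦ CA
    C ↦ B

A->B, B->CA, C->B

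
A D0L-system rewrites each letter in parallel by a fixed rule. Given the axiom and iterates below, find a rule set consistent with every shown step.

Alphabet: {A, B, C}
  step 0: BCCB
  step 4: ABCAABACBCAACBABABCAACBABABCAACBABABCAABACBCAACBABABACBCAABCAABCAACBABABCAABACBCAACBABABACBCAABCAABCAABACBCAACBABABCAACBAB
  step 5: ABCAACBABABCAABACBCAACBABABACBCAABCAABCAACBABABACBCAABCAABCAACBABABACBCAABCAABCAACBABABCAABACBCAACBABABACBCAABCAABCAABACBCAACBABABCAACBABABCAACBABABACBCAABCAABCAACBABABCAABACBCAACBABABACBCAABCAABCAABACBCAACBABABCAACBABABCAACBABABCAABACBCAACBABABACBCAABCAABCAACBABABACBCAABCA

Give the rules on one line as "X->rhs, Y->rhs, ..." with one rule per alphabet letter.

  step 4 ⇒ step 5: ABCAABACBCAACBABABCAACBABABCAACBABABCAABACBCAACBABABACBCAABCAABCAACBABABCAABACBCAACBABABACBCAABCAABCAABACBCAACBABABCAACBAB ⇒ AB·CA·ACB·AB·AB·CA·AB·ACB·CA·ACB·AB·AB·ACB·CA·AB·CA·AB·CA·ACB·AB·AB·ACB·CA·AB·CA·AB·CA·ACB·AB·AB·ACB·CA·AB·CA·AB·CA·ACB·AB·AB·CA·AB·ACB·CA·ACB·AB·AB·ACB·CA·AB·CA·AB·CA·AB·ACB·CA·ACB·AB·AB·CA·ACB·AB·AB·CA·ACB·AB·AB·ACB·CA·AB·CA·AB·CA·ACB·AB·AB·CA·AB·ACB·CA·ACB·AB·AB·ACB·CA·AB·CA·AB·CA·AB·ACB·CA·ACB·AB·AB·CA·ACB·AB·AB·CA·ACB·AB·AB·CA·AB·ACB·CA·ACB·AB·AB·ACB·CA·AB·CA·AB·CA·ACB·AB·AB·ACB·CA·AB·CA
    A ↦ AB
    B ↦ CA
    C ↦ ACB

A->AB, B->CA, C->ACB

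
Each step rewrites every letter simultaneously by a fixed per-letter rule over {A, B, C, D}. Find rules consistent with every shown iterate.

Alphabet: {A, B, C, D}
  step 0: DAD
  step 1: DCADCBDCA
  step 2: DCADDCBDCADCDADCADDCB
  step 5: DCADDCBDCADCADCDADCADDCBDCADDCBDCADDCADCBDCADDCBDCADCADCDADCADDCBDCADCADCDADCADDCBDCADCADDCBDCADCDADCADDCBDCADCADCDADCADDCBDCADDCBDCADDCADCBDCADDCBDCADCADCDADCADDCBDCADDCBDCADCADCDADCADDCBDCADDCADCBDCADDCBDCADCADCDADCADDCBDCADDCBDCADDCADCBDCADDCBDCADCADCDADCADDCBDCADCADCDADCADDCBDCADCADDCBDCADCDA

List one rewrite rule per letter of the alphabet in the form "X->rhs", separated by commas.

A->DCB, B->CDA, C->D, D->DCA

  step 1 ⇒ step 2: DCADCBDCA ⇒ DCA·D·DCB·DCA·D·CDA·DCA·D·DCB
    A ↦ DCB
    B ↦ CDA
    C ↦ D
    D ↦ DCA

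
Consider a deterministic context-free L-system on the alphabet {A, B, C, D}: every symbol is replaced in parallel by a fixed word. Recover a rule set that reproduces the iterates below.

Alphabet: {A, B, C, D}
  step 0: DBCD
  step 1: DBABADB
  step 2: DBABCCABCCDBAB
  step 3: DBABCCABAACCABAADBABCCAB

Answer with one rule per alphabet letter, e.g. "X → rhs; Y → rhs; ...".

A->CC, B->AB, C->A, D->DB

  step 2 ⇒ step 3: DBABCCABCCDBAB ⇒ DB·AB·CC·AB·A·A·CC·AB·A·A·DB·AB·CC·AB
    A ↦ CC
    B ↦ AB
    C ↦ A
    D ↦ DB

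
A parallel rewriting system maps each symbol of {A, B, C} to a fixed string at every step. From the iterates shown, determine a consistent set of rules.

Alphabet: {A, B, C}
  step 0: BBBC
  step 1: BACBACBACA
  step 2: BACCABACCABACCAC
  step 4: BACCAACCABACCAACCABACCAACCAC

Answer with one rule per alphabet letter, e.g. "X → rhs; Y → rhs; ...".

  step 1 ⇒ step 2: BACBACBACA ⇒ BAC·C·A·BAC·C·A·BAC·C·A·C
    A ↦ C
    B ↦ BAC
    C ↦ A

A->C, B->BAC, C->A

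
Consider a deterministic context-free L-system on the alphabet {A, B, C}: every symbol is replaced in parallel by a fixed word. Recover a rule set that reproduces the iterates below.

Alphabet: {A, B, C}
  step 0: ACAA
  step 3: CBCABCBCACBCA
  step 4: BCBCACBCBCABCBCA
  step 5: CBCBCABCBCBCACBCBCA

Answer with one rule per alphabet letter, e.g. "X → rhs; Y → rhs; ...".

A->CA, B->C, C->B

  step 4 ⇒ step 5: BCBCACBCBCABCBCA ⇒ C·B·C·B·CA·B·C·B·C·B·CA·C·B·C·B·CA
    A ↦ CA
    B ↦ C
    C ↦ B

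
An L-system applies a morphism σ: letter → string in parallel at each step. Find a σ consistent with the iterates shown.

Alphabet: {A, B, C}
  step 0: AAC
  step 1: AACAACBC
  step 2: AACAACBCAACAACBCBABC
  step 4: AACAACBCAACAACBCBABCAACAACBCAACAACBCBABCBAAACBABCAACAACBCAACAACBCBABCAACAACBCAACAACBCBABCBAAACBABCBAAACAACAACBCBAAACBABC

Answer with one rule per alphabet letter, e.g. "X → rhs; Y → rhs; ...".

  step 1 ⇒ step 2: AACAACBC ⇒ AAC·AAC·BC·AAC·AAC·BC·BA·BC
    A ↦ AAC
    B ↦ BA
    C ↦ BC

A->AAC, B->BA, C->BC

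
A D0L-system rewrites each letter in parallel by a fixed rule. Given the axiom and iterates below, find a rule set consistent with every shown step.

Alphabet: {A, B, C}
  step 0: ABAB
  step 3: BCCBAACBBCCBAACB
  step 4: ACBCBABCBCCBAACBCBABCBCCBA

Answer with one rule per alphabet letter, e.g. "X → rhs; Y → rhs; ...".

  step 3 ⇒ step 4: BCCBAACBBCCBAACB ⇒ A·CB·CB·A·BC·BC·CB·A·A·CB·CB·A·BC·BC·CB·A
    A ↦ BC
    B ↦ A
    C ↦ CB

A->BC, B->A, C->CB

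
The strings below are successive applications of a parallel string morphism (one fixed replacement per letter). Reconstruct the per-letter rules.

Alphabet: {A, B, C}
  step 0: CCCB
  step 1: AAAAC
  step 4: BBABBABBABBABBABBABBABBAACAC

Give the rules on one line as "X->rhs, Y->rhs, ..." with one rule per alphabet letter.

  step 0 ⇒ step 1: CCCB ⇒ A·A·A·AC
    B ↦ AC
    C ↦ A
    A ↦ BB  (constrained at step 1)

A->BB, B->AC, C->A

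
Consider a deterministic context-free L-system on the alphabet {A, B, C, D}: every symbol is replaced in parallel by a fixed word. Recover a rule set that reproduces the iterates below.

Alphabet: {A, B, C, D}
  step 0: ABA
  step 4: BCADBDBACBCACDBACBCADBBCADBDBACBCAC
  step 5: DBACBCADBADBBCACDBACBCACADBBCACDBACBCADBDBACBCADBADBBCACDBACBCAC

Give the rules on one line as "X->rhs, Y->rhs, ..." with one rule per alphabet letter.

  step 4 ⇒ step 5: BCADBDBACBCACDBACBCADBBCADBDBACBCAC ⇒ DB·AC·BC·A·DB·A·DB·BC·AC·DB·AC·BC·AC·A·DB·BC·AC·DB·AC·BC·A·DB·DB·AC·BC·A·DB·A·DB·BC·AC·DB·AC·BC·AC
    A ↦ BC
    B ↦ DB
    C ↦ AC
    D ↦ A

A->BC, B->DB, C->AC, D->A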